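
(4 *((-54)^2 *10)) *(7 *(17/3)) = 4626720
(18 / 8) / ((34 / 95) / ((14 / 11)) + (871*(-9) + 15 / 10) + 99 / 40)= -11970 / 41680837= -0.00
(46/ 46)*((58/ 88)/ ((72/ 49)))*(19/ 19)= 1421/ 3168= 0.45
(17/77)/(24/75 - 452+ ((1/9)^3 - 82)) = -0.00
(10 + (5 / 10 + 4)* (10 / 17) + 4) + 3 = 334 / 17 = 19.65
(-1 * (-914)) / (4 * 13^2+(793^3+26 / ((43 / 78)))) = 0.00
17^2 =289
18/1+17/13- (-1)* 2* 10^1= 511/13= 39.31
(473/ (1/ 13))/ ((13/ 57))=26961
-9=-9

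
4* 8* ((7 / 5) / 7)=32 / 5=6.40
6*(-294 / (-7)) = 252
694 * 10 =6940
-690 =-690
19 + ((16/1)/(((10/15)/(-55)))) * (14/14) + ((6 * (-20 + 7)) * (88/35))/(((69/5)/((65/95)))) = -4009503/3059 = -1310.72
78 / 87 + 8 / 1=258 / 29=8.90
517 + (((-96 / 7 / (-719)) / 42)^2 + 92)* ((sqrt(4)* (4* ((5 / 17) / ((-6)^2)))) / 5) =10934488241933 / 21100797137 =518.20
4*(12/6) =8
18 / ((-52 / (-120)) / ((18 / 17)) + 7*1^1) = 9720 / 4001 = 2.43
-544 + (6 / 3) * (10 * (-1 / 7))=-3828 / 7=-546.86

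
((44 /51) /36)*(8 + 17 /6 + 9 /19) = 14179 /52326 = 0.27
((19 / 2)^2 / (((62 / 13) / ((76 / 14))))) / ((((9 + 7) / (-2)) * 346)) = -89167 / 2402624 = -0.04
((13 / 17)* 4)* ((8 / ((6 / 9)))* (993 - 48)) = 589680 / 17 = 34687.06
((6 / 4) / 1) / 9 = 1 / 6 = 0.17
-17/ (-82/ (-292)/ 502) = -1245964/ 41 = -30389.37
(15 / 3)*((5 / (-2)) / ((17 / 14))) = -175 / 17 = -10.29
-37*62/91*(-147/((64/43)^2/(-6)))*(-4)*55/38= 7348582395/126464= 58108.10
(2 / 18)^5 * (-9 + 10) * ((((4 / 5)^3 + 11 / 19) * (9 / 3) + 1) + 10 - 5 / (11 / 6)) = 301628 / 1542655125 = 0.00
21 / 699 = 0.03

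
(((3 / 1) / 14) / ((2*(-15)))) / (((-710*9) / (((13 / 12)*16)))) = 13 / 670950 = 0.00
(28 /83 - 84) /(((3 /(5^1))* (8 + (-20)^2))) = -0.34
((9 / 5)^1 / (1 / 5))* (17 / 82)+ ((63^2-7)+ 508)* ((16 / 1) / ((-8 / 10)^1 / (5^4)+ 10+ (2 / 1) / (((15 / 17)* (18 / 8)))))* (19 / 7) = 4701372787791 / 266520254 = 17639.83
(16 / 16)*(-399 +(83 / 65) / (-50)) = -1296833 / 3250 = -399.03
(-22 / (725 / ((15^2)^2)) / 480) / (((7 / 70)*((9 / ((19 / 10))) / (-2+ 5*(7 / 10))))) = -10.13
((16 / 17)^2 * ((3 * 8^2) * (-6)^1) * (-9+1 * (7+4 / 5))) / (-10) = -884736 / 7225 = -122.45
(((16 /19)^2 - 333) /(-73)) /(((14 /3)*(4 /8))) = 359871 /184471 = 1.95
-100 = -100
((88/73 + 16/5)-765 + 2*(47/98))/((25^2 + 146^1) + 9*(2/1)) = -13586078/14111265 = -0.96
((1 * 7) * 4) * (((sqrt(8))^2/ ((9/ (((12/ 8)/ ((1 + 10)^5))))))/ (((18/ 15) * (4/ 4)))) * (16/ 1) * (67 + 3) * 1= 313600/ 1449459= 0.22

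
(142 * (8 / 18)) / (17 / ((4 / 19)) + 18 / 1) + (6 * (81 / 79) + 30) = 130792 / 3555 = 36.79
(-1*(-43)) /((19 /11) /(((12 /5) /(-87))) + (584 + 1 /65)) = 122980 /1491209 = 0.08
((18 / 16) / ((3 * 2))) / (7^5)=3 / 268912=0.00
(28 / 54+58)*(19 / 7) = 30020 / 189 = 158.84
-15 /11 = -1.36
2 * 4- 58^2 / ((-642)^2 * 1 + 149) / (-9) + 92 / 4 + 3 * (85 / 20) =649406431 / 14843268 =43.75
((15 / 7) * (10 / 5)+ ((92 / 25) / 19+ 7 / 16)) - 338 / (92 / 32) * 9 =-1288658883 / 1223600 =-1053.17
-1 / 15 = -0.07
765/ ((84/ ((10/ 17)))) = 75/ 14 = 5.36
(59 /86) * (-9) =-531 /86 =-6.17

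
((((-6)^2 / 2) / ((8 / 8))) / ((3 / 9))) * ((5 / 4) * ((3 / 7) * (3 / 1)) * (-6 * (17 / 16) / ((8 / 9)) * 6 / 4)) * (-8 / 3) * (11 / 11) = 2489.67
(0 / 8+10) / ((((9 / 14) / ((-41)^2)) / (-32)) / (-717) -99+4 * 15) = -359976064 / 1403906649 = -0.26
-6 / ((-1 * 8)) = 3 / 4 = 0.75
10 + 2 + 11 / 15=191 / 15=12.73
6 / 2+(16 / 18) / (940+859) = 48581 / 16191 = 3.00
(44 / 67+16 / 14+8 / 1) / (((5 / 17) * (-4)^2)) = 19533 / 9380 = 2.08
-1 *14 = -14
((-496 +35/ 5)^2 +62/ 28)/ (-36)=-6642.31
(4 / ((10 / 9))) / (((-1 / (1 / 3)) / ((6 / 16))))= -9 / 20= -0.45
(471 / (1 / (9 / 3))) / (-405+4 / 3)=-4239 / 1211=-3.50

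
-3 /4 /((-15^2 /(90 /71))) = 3 /710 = 0.00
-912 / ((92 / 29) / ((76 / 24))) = -20938 / 23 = -910.35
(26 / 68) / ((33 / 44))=26 / 51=0.51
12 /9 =4 /3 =1.33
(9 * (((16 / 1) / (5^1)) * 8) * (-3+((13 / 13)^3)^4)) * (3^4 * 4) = -746496 / 5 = -149299.20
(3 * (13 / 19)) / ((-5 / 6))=-234 / 95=-2.46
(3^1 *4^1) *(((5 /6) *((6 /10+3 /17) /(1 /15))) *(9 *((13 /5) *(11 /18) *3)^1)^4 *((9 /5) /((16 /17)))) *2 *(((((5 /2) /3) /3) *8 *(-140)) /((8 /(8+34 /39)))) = -104122335147831 /200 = -520611675739.16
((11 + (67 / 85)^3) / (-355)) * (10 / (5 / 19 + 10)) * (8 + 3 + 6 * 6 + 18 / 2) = -5005153888 / 2834186875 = -1.77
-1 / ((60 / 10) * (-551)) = 1 / 3306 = 0.00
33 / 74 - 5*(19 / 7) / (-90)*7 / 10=3673 / 6660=0.55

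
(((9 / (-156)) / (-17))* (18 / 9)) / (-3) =-1 / 442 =-0.00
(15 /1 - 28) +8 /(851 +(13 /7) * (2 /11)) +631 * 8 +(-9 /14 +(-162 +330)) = 4774430273 /917742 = 5202.37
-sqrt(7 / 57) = -sqrt(399) / 57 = -0.35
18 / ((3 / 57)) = 342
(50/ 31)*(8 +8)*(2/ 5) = 320/ 31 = 10.32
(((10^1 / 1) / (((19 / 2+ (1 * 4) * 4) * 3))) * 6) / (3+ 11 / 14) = 0.21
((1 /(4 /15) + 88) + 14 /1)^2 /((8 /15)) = 2683935 /128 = 20968.24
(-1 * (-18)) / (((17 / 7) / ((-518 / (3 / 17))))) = -21756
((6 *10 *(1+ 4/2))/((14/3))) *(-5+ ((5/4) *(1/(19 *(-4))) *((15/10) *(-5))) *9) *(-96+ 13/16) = 486255825/34048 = 14281.48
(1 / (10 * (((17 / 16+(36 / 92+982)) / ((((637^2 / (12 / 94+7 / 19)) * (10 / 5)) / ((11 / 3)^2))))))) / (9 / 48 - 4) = -3.25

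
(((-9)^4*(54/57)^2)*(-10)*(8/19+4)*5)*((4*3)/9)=-1735570.55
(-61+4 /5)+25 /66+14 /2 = -17431 /330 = -52.82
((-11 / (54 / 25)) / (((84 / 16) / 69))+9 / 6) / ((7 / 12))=-112.17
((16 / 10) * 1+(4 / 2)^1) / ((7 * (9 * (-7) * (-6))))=1 / 735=0.00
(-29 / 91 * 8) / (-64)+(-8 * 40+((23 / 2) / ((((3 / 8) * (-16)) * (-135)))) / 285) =-26886056489 / 84029400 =-319.96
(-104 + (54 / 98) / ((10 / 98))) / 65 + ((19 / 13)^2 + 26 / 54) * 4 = 1021357 / 114075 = 8.95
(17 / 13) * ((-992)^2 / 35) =16729088 / 455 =36767.23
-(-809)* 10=8090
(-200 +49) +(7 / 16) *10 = -1173 / 8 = -146.62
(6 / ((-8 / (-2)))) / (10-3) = 3 / 14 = 0.21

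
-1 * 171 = -171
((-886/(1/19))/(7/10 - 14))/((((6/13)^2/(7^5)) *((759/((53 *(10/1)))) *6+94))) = 973407.47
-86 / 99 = -0.87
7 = 7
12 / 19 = 0.63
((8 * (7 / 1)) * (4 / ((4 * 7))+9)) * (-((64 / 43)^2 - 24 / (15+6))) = -7106560 / 12943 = -549.07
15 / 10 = 3 / 2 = 1.50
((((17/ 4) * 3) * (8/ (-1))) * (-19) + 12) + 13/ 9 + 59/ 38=667925/ 342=1953.00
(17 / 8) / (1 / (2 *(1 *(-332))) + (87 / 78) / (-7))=-128401 / 9719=-13.21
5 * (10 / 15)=10 / 3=3.33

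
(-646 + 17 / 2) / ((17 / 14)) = -525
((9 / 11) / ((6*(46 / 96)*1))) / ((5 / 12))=864 / 1265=0.68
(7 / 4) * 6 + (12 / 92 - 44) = -1535 / 46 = -33.37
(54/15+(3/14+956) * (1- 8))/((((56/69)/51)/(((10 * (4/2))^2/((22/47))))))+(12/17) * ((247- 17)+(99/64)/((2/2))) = -359240950.42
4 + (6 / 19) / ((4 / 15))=197 / 38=5.18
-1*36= -36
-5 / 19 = -0.26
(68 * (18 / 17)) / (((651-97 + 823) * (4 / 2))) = 0.03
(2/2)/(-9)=-1/9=-0.11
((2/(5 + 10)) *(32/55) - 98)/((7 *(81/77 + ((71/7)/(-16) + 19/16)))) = -646288/74175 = -8.71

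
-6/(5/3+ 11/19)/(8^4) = -171/262144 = -0.00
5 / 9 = 0.56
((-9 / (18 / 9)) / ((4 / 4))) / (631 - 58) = -3 / 382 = -0.01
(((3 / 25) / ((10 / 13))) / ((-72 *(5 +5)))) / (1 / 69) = -299 / 20000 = -0.01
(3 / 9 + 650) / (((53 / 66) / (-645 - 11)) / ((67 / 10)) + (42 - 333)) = -943253872 / 422071321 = -2.23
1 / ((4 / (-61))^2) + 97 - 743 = -6615 / 16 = -413.44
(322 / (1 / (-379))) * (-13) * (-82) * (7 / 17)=-910647556 / 17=-53567503.29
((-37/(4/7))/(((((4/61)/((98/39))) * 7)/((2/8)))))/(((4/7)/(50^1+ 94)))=-2322453/104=-22331.28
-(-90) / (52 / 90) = 2025 / 13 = 155.77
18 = 18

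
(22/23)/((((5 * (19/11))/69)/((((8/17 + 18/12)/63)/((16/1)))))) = 8107/542640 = 0.01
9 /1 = 9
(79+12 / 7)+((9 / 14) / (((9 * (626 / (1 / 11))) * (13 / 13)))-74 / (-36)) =71814103 / 867636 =82.77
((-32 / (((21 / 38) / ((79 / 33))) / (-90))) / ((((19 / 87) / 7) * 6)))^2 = 537464934400 / 121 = 4441858961.98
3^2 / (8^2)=9 / 64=0.14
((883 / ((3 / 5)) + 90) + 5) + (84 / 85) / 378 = 1198502 / 765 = 1566.67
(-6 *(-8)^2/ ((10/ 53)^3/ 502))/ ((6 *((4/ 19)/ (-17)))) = 386236960.67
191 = 191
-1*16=-16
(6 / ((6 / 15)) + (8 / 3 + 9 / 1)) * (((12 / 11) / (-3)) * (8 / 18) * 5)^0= 80 / 3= 26.67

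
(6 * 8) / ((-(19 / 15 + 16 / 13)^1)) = -9360 / 487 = -19.22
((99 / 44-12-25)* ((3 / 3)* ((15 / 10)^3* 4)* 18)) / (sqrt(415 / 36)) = -101331* sqrt(415) / 830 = -2487.07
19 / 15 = 1.27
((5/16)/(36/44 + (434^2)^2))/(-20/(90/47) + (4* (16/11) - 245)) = -1089/30862212035599568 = -0.00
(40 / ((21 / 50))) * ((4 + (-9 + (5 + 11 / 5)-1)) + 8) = 18400 / 21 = 876.19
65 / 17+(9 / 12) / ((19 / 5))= 4.02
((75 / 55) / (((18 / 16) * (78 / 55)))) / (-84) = -25 / 2457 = -0.01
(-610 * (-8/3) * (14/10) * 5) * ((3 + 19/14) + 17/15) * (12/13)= 2250656/39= 57709.13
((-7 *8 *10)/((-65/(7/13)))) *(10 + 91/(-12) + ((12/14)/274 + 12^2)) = 47179972/69459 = 679.25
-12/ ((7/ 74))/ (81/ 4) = -1184/ 189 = -6.26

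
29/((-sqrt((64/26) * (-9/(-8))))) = -29 * sqrt(13)/6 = -17.43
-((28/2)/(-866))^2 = -0.00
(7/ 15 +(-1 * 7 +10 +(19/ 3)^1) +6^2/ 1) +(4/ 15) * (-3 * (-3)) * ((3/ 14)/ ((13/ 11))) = 21037/ 455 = 46.24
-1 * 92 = -92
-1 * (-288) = 288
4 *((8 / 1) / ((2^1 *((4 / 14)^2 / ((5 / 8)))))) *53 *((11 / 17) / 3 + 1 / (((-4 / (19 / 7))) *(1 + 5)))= 543515 / 816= 666.07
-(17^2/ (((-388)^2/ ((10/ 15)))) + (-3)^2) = -2032633/ 225816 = -9.00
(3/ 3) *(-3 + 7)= 4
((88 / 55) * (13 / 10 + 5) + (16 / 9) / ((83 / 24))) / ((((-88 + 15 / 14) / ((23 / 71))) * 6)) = -0.01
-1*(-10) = 10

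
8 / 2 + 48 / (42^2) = 592 / 147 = 4.03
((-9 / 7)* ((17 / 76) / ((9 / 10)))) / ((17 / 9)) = -45 / 266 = -0.17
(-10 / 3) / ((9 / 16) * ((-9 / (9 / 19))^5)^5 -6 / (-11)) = 352 / 5528743843882411718474610850661583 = 0.00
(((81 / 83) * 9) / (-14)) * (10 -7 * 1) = -2187 / 1162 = -1.88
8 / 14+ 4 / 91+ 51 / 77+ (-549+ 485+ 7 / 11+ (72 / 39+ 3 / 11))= -59.97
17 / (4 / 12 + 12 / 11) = 561 / 47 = 11.94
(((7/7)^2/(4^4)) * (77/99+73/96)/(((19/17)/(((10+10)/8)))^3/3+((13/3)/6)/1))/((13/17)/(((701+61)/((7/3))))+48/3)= 5286346853625/10587390873049088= 0.00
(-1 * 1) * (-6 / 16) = 3 / 8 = 0.38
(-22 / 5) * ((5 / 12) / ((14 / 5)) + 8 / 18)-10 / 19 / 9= -7099 / 2660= -2.67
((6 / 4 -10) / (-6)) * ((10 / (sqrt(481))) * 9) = 5.81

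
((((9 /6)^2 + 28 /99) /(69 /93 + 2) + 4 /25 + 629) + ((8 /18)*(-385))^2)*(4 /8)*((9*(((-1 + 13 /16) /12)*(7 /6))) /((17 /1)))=-18654303227 /129254400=-144.32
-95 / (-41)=2.32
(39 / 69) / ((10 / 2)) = 13 / 115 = 0.11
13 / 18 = 0.72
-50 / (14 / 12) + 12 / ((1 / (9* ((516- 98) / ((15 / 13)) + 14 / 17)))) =23306676 / 595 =39170.88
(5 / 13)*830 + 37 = 4631 / 13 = 356.23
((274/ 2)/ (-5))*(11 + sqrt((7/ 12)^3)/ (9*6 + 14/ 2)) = -1507/ 5 -959*sqrt(21)/ 21960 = -301.60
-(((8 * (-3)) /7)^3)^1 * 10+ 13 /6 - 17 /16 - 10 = 6489059 /16464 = 394.14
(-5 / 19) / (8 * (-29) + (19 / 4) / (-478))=0.00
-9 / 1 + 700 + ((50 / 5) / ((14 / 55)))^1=5112 / 7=730.29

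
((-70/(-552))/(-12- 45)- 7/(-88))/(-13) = -26761/4499352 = -0.01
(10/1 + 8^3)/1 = 522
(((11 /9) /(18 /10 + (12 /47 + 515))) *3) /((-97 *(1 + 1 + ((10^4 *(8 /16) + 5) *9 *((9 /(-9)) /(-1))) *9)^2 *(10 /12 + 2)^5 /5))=-8375400 /687612414037769907345817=-0.00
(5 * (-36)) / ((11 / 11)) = -180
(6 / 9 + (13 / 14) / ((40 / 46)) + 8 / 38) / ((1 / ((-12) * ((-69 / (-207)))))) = -31043 / 3990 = -7.78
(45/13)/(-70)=-0.05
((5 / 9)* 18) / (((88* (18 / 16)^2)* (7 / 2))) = 160 / 6237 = 0.03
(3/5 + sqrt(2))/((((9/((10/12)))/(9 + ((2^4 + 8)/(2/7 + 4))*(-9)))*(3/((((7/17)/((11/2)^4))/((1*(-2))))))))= 644/3733455 + 644*sqrt(2)/2240073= 0.00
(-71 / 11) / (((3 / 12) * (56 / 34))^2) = -20519 / 539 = -38.07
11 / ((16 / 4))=11 / 4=2.75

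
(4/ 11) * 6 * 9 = 216/ 11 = 19.64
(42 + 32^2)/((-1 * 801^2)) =-1066/641601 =-0.00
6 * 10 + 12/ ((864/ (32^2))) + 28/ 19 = 12944/ 171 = 75.70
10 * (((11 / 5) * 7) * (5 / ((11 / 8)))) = 560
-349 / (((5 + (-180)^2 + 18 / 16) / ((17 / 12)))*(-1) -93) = 11866 / 780909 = 0.02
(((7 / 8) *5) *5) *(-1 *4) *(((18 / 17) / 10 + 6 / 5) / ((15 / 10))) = -1295 / 17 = -76.18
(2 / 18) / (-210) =-1 / 1890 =-0.00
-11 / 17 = -0.65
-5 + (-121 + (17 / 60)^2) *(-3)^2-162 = -502111 / 400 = -1255.28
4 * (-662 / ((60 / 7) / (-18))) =27804 / 5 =5560.80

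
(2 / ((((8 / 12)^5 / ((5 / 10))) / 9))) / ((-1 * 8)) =-2187 / 256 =-8.54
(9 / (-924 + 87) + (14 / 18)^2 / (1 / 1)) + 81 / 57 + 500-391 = 5296426 / 47709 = 111.02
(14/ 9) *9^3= 1134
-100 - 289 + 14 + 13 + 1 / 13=-4705 / 13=-361.92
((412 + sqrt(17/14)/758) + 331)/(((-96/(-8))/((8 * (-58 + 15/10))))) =-83959/3- 113 * sqrt(238)/31836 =-27986.39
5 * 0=0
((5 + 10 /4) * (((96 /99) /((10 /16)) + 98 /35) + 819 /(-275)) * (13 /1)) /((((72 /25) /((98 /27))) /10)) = 1640275 /972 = 1687.53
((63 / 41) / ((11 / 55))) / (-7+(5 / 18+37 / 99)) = -20790 / 17179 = -1.21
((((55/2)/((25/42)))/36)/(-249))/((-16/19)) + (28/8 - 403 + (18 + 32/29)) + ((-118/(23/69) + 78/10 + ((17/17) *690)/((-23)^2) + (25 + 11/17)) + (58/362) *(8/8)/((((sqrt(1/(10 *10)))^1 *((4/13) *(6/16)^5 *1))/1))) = 2.54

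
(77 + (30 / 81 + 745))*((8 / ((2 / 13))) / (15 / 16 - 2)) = -18473728 / 459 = -40247.77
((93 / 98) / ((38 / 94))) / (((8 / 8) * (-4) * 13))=-0.05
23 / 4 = 5.75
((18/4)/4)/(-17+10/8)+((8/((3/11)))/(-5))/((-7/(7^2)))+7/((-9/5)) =23377/630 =37.11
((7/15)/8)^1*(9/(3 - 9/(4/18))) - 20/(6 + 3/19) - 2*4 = -658819/58500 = -11.26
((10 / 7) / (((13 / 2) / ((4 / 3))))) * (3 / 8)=0.11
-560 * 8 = -4480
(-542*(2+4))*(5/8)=-4065/2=-2032.50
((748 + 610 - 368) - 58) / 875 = 1.07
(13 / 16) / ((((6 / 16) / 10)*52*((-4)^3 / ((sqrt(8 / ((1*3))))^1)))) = -5*sqrt(6) / 1152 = -0.01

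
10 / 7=1.43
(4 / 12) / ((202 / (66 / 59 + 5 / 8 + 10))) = 5543 / 286032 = 0.02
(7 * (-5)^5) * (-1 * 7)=153125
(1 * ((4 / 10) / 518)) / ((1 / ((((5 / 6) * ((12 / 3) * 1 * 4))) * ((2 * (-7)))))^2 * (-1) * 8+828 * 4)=1120 / 4803724467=0.00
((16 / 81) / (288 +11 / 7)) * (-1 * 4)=-448 / 164187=-0.00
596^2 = 355216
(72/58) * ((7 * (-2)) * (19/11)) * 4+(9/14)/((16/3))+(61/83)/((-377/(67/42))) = -119.96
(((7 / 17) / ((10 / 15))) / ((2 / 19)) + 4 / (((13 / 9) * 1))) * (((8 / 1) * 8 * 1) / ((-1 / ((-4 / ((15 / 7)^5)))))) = 547504832 / 11188125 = 48.94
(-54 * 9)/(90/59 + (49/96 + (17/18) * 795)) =-917568/1421417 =-0.65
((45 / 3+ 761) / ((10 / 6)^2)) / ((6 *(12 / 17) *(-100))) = -1649 / 2500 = -0.66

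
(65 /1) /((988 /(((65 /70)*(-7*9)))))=-585 /152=-3.85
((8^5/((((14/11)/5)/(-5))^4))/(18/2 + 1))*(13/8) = 1903330000000/2401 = 792723865.06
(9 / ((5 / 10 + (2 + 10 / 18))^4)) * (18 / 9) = 1889568 / 9150625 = 0.21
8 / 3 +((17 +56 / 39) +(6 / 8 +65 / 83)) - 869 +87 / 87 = -10945777 / 12948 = -845.36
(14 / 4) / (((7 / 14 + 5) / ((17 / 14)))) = 17 / 22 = 0.77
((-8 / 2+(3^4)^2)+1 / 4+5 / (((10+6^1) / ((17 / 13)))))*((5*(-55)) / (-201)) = 375098075 / 41808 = 8971.92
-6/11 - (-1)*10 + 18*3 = 698/11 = 63.45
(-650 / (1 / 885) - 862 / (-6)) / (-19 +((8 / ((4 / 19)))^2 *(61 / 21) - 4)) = -12077233 / 87601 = -137.87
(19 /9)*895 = 17005 /9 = 1889.44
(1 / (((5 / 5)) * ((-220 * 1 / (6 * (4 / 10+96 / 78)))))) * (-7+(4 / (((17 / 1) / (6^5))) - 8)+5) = -4918506 / 60775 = -80.93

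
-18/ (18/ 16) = -16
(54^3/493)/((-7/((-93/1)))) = 14644152/3451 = 4243.45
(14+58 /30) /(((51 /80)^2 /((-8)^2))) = 19578880 /7803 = 2509.15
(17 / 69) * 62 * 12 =183.30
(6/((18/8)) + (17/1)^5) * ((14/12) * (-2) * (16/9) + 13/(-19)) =-10559496341/1539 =-6861271.18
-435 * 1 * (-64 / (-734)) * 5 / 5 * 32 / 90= -14848 / 1101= -13.49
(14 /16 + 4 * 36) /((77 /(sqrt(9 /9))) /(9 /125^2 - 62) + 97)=1.51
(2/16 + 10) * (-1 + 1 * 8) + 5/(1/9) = 927/8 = 115.88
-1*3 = -3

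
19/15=1.27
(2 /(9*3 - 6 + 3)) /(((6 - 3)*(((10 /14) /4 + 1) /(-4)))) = -28 /297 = -0.09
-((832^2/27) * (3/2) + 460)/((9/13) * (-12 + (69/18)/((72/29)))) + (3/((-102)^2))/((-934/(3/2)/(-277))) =157318093683355/29262137808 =5376.17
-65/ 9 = -7.22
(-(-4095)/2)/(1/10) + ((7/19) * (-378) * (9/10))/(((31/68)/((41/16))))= 232896321/11780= 19770.49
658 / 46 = 329 / 23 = 14.30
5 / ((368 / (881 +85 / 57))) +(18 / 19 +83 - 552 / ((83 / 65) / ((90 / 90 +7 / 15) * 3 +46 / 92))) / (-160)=430108267 / 17410080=24.70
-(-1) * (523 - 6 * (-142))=1375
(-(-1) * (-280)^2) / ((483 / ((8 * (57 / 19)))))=3895.65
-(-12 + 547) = -535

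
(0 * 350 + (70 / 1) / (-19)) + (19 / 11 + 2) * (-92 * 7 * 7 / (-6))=1753556 / 627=2796.74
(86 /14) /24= 43 /168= 0.26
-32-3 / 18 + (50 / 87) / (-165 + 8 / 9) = -8267669 / 256998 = -32.17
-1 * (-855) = 855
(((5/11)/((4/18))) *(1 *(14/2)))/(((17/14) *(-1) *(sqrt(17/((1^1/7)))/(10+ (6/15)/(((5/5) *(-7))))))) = -3132 *sqrt(119)/3179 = -10.75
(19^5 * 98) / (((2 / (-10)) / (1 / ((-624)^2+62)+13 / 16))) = -985800029.86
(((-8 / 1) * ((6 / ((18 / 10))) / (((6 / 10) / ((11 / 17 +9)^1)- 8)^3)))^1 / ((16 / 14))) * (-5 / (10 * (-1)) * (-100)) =-1929788000000 / 827301990687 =-2.33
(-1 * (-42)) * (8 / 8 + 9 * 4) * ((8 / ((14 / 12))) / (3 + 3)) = 1776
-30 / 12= -5 / 2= -2.50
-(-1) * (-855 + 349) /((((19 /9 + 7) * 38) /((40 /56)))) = -11385 /10906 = -1.04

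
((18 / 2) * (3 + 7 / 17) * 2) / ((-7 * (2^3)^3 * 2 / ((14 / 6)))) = -87 / 4352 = -0.02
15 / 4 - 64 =-241 / 4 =-60.25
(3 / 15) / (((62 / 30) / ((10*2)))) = 60 / 31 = 1.94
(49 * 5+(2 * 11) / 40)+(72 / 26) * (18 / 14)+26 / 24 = 683029 / 2730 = 250.19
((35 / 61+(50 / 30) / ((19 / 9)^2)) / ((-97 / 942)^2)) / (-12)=-1543273890 / 207195589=-7.45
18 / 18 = 1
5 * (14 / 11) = 70 / 11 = 6.36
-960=-960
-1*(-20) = 20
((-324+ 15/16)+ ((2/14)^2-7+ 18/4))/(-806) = 255225/631904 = 0.40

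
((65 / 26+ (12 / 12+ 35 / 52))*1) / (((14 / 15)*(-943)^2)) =465 / 92481896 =0.00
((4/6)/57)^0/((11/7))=7/11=0.64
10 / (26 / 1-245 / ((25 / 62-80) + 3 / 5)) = 0.34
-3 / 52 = -0.06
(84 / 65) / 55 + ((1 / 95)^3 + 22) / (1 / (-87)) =-234662383911 / 122604625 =-1913.98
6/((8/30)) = 45/2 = 22.50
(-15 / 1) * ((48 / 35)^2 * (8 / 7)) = -55296 / 1715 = -32.24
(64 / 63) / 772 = 16 / 12159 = 0.00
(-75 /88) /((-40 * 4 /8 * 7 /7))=15 /352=0.04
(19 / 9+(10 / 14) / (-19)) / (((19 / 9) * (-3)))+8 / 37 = -31186 / 280497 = -0.11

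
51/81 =17/27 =0.63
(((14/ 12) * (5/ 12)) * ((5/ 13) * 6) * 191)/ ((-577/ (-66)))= 367675/ 15002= 24.51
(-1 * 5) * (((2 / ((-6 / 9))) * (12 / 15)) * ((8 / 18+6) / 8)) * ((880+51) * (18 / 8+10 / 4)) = 512981 / 12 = 42748.42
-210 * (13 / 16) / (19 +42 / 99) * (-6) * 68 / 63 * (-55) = -2005575 / 641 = -3128.82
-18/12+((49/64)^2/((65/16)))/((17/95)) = -39245/56576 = -0.69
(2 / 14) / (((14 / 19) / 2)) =19 / 49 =0.39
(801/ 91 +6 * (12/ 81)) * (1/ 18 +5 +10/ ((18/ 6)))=1198487/ 14742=81.30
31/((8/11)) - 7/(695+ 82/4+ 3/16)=42.62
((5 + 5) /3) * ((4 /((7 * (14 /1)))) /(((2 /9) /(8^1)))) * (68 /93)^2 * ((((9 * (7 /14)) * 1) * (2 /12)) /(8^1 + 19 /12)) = 221952 /1083047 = 0.20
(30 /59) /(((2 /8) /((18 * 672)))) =1451520 /59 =24602.03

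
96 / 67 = 1.43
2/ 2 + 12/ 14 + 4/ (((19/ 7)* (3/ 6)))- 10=-691/ 133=-5.20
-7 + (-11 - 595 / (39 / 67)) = -40567 / 39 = -1040.18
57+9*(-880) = -7863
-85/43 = -1.98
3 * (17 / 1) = 51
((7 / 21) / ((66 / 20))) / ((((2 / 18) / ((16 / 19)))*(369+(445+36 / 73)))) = 5840 / 6213361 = 0.00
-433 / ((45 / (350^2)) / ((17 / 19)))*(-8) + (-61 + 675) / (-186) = 44725418501 / 5301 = 8437166.29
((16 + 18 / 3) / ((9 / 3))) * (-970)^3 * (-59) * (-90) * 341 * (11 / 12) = -11109051192635000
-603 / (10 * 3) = -201 / 10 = -20.10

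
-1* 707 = -707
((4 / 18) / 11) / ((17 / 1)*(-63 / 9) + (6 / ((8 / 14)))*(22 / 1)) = 1 / 5544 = 0.00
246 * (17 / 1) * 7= 29274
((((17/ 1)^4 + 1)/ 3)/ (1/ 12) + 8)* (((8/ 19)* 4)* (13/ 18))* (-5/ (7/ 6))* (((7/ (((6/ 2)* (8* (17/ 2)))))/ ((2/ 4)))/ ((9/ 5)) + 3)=-5291362.90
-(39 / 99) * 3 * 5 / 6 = -65 / 66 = -0.98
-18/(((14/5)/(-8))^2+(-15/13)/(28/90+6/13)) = 813600/61963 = 13.13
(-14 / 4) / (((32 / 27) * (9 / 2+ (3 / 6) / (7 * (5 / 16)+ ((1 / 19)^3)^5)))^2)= -1440687160133499298498878576153850282583475183 / 12928078399198517738008706525766329513254281728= -0.11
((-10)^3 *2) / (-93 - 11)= 250 / 13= 19.23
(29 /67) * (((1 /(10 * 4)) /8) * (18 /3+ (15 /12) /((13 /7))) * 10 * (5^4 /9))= 6289375 /1003392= 6.27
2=2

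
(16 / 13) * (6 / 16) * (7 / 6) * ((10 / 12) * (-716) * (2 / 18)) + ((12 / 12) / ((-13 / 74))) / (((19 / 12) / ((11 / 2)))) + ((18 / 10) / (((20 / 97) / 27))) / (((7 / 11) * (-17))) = -6131407189 / 79361100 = -77.26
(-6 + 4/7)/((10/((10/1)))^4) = -38/7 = -5.43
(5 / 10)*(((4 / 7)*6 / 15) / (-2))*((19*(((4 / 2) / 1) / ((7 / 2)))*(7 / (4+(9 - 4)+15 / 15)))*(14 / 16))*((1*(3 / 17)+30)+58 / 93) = -185041 / 15810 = -11.70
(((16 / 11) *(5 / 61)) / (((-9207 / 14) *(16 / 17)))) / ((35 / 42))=-476 / 2059299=-0.00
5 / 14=0.36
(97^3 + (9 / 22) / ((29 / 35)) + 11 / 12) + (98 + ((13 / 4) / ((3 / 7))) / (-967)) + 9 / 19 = 16049249884771 / 17582961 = 912772.88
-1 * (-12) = 12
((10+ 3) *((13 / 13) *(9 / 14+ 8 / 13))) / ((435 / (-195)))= -2977 / 406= -7.33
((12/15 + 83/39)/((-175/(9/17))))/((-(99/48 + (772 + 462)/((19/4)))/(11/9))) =1909424/46179690375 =0.00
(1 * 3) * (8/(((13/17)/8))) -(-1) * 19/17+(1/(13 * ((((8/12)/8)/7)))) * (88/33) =59543/221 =269.43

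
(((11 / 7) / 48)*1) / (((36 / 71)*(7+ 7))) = 781 / 169344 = 0.00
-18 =-18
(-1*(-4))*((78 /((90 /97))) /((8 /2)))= 84.07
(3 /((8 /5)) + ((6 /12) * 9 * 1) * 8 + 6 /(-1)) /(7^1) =4.55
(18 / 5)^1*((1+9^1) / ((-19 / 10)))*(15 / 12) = -450 / 19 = -23.68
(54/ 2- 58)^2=961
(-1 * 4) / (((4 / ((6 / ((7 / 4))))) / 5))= -120 / 7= -17.14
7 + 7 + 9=23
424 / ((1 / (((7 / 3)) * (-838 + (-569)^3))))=-182255824632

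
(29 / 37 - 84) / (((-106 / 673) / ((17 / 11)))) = 35226839 / 43142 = 816.53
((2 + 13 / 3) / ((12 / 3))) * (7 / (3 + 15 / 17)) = 2261 / 792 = 2.85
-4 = -4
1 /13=0.08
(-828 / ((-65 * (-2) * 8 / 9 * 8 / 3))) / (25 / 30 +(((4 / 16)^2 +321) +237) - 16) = -729 / 147290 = -0.00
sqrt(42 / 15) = sqrt(70) / 5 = 1.67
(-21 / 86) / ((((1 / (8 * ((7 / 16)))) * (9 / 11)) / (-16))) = 2156 / 129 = 16.71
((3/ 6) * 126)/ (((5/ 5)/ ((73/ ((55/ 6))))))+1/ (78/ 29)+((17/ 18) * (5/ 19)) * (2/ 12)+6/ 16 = 1474508003/ 2934360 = 502.50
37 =37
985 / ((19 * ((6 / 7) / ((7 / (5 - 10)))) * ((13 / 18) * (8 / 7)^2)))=-1418991 / 15808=-89.76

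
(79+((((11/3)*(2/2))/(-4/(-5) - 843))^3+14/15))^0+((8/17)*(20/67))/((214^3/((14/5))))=1395324033/1395323977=1.00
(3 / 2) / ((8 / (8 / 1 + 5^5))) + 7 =9511 / 16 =594.44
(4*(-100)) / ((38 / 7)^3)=-17150 / 6859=-2.50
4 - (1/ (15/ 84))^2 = -684/ 25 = -27.36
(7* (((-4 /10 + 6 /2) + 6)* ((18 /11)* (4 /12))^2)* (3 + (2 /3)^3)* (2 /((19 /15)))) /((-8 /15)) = -401835 /2299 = -174.79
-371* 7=-2597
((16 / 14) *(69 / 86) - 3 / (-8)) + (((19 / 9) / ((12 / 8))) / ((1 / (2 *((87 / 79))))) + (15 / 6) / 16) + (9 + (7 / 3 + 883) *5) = 30408153355 / 6848352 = 4440.21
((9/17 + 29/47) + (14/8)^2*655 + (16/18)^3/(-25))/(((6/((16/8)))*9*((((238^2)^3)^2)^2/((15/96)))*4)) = 467620728817/175705355011400600473885359795938363475988561748657916987822707834880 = 0.00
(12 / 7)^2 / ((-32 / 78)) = -351 / 49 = -7.16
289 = 289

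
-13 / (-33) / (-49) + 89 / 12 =15973 / 2156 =7.41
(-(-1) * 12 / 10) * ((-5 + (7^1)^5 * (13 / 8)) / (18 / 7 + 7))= 4587471 / 1340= 3423.49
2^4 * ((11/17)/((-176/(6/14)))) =-3/119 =-0.03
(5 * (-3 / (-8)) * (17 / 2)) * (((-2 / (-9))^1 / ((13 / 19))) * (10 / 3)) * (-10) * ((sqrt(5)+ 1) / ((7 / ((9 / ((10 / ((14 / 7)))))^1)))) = -143.58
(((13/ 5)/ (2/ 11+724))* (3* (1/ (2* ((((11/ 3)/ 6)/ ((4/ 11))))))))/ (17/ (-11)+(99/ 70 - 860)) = -156/ 41872141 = -0.00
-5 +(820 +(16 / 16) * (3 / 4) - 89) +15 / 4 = 1461 / 2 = 730.50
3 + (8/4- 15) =-10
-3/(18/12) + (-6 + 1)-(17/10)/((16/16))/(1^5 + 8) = -7.19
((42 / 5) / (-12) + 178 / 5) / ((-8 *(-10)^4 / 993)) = -346557 / 800000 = -0.43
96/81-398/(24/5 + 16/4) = -26161/594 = -44.04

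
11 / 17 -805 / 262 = -10803 / 4454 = -2.43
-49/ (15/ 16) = -784/ 15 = -52.27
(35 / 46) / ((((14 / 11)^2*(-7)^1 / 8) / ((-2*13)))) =15730 / 1127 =13.96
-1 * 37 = -37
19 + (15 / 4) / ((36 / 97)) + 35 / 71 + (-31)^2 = 3375955 / 3408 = 990.60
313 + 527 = 840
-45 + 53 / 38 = -1657 / 38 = -43.61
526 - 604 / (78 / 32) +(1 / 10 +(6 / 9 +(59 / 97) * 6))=10691563 / 37830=282.62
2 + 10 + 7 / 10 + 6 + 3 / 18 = 283 / 15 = 18.87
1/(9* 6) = 1/54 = 0.02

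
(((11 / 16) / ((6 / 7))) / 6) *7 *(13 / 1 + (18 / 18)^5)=3773 / 288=13.10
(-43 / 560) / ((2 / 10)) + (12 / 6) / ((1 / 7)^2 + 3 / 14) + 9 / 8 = 23861 / 2576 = 9.26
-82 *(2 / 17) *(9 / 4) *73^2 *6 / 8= -5899203 / 68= -86752.99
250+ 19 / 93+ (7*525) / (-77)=207134 / 1023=202.48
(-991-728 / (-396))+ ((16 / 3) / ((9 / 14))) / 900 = -66100109 / 66825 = -989.15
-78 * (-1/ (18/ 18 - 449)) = -39/ 224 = -0.17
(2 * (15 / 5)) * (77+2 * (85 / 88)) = 10419 / 22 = 473.59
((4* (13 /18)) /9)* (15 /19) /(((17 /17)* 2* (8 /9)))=65 /456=0.14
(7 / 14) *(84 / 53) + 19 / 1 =1049 / 53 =19.79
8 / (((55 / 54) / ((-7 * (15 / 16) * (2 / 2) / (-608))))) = 567 / 6688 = 0.08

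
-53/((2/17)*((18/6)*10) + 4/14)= -6307/454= -13.89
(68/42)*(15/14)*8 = 680/49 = 13.88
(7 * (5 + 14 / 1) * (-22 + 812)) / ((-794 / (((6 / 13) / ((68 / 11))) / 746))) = -1733655 / 130903604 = -0.01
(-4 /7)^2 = 16 /49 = 0.33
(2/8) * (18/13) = 9/26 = 0.35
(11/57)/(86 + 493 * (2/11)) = 121/110124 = 0.00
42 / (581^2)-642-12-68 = -34817000 / 48223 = -722.00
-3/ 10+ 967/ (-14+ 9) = -1937/ 10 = -193.70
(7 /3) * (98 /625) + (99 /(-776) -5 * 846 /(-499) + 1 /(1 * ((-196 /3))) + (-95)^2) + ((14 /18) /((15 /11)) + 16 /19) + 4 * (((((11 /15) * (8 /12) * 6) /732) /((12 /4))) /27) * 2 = 90527996269703889307 /10019575647585000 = 9035.11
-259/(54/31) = -8029/54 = -148.69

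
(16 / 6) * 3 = 8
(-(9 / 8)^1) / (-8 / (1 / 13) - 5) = 9 / 872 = 0.01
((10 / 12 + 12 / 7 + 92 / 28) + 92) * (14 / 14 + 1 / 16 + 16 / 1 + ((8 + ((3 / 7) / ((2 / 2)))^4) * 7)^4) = 978475518.27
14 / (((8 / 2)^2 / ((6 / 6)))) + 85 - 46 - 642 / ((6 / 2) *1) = -1393 / 8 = -174.12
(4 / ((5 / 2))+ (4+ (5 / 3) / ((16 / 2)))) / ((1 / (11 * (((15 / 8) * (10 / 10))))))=7667 / 64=119.80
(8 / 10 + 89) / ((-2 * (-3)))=449 / 30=14.97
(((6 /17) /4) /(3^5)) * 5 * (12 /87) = 10 /39933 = 0.00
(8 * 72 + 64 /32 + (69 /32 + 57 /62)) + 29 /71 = 40955085 /70432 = 581.48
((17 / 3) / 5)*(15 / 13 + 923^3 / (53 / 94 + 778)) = 960896928449 / 839475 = 1144640.32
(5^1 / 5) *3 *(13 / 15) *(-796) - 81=-10753 / 5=-2150.60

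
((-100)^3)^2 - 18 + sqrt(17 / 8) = sqrt(34) / 4 + 999999999982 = 999999999983.46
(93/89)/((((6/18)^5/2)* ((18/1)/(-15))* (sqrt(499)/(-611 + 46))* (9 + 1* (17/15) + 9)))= 319210875* sqrt(499)/12745957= 559.44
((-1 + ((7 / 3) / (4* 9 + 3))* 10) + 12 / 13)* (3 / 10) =61 / 390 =0.16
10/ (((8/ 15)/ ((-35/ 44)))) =-2625/ 176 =-14.91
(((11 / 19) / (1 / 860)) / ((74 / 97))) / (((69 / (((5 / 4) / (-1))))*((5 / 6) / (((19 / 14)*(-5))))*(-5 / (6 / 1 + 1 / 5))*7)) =-1422311 / 83398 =-17.05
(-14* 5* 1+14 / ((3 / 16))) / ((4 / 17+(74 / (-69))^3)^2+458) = 72772814637621 / 7157670992289653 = 0.01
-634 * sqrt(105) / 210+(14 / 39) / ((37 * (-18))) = -30.94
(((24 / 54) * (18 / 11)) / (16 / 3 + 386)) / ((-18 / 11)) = -0.00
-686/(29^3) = -686/24389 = -0.03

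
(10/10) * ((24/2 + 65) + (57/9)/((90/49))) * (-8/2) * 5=-43442/27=-1608.96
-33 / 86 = -0.38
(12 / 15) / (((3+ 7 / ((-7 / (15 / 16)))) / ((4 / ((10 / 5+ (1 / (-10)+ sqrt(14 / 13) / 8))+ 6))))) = 4206592 / 21413337 - 5120 * sqrt(182) / 21413337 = 0.19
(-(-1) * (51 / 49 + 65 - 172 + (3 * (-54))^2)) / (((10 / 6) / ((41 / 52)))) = 39383493 / 3185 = 12365.30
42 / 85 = 0.49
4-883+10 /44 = -19333 /22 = -878.77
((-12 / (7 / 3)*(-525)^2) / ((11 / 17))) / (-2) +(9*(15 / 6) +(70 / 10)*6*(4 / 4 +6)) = 24104463 / 22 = 1095657.41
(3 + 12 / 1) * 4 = 60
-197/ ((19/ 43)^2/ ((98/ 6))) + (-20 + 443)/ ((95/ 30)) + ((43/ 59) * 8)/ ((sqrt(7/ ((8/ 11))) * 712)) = -17703731/ 1083 + 86 * sqrt(154)/ 404327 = -16346.93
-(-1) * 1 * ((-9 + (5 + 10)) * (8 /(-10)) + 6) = 6 /5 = 1.20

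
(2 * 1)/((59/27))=54/59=0.92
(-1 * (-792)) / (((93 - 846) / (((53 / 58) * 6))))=-41976 / 7279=-5.77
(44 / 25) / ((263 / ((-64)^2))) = 180224 / 6575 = 27.41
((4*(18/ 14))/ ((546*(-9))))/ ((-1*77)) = 2/ 147147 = 0.00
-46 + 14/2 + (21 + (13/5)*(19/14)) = -14.47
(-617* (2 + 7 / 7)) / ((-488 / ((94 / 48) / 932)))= 28999 / 3638528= 0.01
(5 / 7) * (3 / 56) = 15 / 392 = 0.04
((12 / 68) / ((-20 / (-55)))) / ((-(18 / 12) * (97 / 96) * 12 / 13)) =-572 / 1649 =-0.35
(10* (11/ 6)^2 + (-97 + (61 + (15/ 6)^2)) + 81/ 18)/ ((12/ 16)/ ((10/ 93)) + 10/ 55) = 33110/ 28341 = 1.17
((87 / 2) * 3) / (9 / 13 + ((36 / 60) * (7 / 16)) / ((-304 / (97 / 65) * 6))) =31737600 / 168317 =188.56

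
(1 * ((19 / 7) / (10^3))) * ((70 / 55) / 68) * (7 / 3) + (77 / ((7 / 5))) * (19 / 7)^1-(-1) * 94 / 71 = 83985132101 / 557634000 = 150.61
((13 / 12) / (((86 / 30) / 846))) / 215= 5499 / 3698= 1.49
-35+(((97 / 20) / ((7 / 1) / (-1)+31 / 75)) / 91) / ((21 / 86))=-22048315 / 629356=-35.03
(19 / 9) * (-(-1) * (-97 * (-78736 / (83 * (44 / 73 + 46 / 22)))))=72116.91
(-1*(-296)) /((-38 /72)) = -10656 /19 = -560.84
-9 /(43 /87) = -783 /43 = -18.21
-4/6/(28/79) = -1.88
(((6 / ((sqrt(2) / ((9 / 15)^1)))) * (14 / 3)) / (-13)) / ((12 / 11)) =-0.84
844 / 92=9.17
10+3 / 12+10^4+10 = 40081 / 4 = 10020.25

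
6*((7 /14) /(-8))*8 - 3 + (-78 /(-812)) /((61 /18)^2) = -4525860 /755363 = -5.99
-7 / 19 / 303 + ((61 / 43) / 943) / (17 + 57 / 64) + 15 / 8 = 4006921985519 / 2138315831880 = 1.87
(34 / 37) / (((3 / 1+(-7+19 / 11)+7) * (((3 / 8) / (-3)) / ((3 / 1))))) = -2244 / 481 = -4.67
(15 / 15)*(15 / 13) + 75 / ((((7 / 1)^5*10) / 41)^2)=16948580499 / 14688712948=1.15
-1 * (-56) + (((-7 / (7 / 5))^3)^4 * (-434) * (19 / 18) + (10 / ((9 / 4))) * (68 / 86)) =-14427815747531 / 129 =-111843532926.60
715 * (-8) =-5720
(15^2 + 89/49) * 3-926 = -245.55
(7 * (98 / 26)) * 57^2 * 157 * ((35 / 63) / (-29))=-97201055 / 377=-257827.73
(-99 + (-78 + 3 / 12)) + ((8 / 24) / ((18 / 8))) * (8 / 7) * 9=-14719 / 84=-175.23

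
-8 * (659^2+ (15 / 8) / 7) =-24319751 / 7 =-3474250.14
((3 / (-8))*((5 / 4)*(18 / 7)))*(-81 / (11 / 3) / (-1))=-32805 / 1232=-26.63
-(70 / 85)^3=-2744 / 4913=-0.56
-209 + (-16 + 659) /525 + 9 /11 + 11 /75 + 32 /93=-7392526 /35805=-206.47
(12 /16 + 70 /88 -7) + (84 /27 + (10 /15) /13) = -2950 /1287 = -2.29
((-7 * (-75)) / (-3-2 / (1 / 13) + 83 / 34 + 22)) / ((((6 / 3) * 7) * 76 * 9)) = -85 / 7068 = -0.01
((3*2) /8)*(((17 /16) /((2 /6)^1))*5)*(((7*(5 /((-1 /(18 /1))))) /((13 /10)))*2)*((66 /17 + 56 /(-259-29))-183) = 864194625 /416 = 2077390.93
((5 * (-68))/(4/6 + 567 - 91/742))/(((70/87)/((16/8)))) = -1881288/1263353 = -1.49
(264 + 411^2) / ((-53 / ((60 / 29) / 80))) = -507555 / 6148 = -82.56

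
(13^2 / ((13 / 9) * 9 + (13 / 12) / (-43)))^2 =169.66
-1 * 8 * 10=-80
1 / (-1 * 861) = -1 / 861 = -0.00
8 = 8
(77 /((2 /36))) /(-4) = -693 /2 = -346.50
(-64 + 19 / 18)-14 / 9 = -129 / 2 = -64.50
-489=-489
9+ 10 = 19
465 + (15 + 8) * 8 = 649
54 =54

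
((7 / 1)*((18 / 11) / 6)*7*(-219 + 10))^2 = 7800849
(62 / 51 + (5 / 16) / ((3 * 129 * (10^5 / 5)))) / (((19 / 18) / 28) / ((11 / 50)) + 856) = 39414145309 / 27758198672000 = 0.00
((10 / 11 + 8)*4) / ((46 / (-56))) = -10976 / 253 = -43.38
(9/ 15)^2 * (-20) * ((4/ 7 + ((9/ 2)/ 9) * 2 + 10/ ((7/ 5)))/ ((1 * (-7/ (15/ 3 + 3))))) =17568/ 245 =71.71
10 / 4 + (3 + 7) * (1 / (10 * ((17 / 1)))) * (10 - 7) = 91 / 34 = 2.68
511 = 511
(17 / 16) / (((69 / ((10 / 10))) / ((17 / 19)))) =289 / 20976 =0.01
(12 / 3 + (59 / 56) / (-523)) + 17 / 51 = 380567 / 87864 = 4.33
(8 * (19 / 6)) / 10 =38 / 15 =2.53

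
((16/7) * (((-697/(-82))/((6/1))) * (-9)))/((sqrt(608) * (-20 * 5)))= 51 * sqrt(38)/26600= 0.01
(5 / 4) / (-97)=-5 / 388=-0.01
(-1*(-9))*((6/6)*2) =18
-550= -550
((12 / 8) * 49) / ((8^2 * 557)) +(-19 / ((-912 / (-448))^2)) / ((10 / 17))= -7.79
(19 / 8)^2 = 361 / 64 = 5.64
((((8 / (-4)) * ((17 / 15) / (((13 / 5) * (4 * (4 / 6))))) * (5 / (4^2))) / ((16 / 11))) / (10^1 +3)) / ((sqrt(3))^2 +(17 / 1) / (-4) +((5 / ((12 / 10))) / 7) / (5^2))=19635 / 4456192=0.00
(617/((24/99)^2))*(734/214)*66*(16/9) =904170927/214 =4225097.79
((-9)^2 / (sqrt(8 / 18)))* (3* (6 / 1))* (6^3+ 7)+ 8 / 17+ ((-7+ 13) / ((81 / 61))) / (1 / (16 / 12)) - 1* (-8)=671584237 / 1377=487715.50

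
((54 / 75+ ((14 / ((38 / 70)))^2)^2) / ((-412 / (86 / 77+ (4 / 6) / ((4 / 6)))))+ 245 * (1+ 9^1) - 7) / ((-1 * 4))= -799388967613 / 18792288200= -42.54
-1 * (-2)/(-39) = -0.05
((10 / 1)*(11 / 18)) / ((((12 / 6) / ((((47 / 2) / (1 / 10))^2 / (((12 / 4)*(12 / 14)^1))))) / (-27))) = -21261625 / 12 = -1771802.08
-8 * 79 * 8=-5056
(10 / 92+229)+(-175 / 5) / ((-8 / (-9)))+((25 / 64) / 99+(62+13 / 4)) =37158839 / 145728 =254.99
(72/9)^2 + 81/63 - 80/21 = 1291/21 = 61.48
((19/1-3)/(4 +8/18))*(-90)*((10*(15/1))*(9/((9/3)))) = -145800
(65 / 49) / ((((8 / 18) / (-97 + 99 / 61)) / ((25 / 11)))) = -42544125 / 65758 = -646.98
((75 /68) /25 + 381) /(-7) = -25911 /476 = -54.43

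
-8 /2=-4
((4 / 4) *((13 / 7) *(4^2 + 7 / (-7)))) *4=780 / 7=111.43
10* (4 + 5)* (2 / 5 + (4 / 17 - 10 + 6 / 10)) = -13410 / 17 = -788.82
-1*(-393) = 393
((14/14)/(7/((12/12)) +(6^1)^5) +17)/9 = 44104/23349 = 1.89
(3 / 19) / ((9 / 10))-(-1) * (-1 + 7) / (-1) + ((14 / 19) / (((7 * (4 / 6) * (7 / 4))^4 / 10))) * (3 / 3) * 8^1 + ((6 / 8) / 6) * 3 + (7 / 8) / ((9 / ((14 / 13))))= -5.33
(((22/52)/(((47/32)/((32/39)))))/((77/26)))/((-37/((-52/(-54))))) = -2048/986013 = -0.00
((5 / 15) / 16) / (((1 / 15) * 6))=5 / 96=0.05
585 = 585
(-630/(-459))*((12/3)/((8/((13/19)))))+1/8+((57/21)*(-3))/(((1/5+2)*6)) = -13327/596904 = -0.02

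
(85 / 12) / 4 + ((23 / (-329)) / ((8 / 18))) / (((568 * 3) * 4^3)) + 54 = 8004101297 / 143517696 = 55.77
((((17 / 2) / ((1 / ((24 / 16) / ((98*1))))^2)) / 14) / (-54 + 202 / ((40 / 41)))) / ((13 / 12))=2295 / 2675203804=0.00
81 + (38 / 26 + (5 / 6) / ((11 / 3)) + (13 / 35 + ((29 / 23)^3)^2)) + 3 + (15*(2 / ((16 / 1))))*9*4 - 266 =-80331734207924 / 740919624445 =-108.42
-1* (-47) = 47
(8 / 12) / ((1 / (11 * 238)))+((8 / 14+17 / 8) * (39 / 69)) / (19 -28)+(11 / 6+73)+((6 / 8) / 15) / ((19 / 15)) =400859465 / 220248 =1820.04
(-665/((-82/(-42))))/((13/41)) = -13965/13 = -1074.23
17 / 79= 0.22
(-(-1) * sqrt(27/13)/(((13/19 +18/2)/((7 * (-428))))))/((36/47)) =-668857 * sqrt(39)/7176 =-582.08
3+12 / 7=33 / 7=4.71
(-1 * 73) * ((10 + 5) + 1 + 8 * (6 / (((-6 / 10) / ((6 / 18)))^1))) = 2336 / 3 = 778.67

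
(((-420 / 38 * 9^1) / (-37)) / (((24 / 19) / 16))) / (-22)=-630 / 407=-1.55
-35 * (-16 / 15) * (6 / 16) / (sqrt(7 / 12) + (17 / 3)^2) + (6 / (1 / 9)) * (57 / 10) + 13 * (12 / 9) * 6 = 137643617 / 333895-756 * sqrt(21) / 333895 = 412.23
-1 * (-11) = 11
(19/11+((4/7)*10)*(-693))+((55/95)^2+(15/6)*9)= -31255245/7942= -3935.44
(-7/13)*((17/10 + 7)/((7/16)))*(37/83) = -25752/5395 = -4.77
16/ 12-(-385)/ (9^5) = 79117/ 59049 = 1.34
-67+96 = 29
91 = 91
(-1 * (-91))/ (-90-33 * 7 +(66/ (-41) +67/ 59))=-220129/ 777646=-0.28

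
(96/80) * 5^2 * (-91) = -2730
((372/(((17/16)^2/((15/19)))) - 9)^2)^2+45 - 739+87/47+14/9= 1529939294208152551217190862/384544090953201303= 3978579648.48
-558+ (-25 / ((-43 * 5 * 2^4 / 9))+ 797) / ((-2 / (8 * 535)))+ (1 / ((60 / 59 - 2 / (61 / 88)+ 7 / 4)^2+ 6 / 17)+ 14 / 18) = -3414616515634137799 / 2001211751052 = -1706274.47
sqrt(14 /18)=sqrt(7) /3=0.88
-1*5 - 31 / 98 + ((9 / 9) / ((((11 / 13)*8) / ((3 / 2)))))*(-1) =-47759 / 8624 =-5.54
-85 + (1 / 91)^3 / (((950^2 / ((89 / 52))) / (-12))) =-751508099387767 / 8841271757500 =-85.00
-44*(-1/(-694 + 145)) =-44/549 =-0.08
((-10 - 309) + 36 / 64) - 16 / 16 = -5111 / 16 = -319.44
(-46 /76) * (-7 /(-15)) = -161 /570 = -0.28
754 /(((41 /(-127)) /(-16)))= 1532128 /41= 37368.98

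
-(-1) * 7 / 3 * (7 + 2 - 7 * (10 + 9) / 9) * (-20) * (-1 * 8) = -2157.04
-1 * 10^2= -100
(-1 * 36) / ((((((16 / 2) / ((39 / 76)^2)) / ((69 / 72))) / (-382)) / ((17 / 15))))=113589801 / 231040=491.65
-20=-20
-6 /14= -3 /7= -0.43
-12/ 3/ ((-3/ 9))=12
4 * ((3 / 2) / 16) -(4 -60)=451 / 8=56.38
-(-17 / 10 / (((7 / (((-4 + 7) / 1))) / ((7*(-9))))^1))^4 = -44386483761 / 10000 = -4438648.38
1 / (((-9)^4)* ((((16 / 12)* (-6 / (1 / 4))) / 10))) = -5 / 104976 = -0.00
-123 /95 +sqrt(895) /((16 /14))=-123 /95 +7 * sqrt(895) /8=24.88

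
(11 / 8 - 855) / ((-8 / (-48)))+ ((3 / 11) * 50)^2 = -2388927 / 484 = -4935.80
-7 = -7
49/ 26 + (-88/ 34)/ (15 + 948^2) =748631783/ 397233798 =1.88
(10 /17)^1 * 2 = 20 /17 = 1.18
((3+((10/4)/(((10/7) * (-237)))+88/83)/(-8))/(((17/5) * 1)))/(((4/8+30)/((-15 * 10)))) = -225696625/54396872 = -4.15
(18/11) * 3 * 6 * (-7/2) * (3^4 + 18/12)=-8505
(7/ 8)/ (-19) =-7/ 152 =-0.05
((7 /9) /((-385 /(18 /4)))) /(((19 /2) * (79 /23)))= -23 /82555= -0.00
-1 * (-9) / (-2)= -9 / 2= -4.50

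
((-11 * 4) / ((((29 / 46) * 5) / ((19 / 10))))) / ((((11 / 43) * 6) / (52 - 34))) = -225492 / 725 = -311.02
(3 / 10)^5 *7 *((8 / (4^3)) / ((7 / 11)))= 2673 / 800000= 0.00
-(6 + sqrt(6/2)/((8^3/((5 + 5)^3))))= -9.38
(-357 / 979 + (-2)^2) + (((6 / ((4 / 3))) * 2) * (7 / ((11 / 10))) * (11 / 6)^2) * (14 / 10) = 534799 / 1958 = 273.14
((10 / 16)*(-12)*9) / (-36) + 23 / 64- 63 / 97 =9839 / 6208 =1.58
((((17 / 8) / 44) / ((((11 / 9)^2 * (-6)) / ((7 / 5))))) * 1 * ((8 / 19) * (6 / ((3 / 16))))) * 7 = -0.71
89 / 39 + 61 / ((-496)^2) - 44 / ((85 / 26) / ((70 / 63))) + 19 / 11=-58910640805 / 5382584064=-10.94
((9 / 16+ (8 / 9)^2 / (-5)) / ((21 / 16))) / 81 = 2621 / 688905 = 0.00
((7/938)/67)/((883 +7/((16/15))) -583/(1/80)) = -8/3285979423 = -0.00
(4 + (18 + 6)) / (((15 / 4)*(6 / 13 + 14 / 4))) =2912 / 1545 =1.88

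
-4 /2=-2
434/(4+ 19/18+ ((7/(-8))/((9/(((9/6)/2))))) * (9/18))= 35712/413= 86.47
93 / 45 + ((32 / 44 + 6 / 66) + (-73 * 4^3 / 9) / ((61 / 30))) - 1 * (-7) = -2470109 / 10065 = -245.42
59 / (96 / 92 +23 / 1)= 1357 / 553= 2.45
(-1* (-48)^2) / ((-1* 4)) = 576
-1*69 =-69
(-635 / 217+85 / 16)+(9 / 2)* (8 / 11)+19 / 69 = 15638411 / 2635248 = 5.93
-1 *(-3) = 3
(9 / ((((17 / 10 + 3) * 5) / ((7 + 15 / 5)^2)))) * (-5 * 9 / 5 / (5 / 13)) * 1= -42120 / 47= -896.17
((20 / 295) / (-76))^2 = 1 / 1256641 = 0.00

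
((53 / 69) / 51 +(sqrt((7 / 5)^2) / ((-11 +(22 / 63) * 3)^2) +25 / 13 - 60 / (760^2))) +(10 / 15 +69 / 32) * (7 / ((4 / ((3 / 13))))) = 3954592003979 / 1278895812480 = 3.09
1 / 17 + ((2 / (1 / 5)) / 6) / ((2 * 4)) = 109 / 408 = 0.27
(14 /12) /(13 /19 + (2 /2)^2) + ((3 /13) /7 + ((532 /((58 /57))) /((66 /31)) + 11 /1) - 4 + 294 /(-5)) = 5420189213 /27867840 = 194.50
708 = 708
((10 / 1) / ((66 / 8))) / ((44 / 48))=160 / 121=1.32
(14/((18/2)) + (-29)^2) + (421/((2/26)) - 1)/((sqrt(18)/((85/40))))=7583/9 + 1938 *sqrt(2)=3583.30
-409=-409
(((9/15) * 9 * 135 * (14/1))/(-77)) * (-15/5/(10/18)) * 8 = 5725.96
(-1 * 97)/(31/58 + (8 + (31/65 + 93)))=-365690/384583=-0.95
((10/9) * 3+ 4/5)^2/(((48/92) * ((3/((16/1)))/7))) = 1222.49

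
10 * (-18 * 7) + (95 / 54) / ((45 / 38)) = -305819 / 243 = -1258.51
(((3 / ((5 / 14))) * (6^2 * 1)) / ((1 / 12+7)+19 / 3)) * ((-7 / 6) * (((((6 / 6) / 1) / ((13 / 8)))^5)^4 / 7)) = -0.00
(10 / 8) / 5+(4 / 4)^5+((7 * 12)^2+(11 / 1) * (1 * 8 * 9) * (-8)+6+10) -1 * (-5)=2969 / 4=742.25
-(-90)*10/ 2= 450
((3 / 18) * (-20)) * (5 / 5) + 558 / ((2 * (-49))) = -1327 / 147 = -9.03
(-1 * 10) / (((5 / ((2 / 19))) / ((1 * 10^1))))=-40 / 19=-2.11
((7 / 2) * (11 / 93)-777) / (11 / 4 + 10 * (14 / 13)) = -3755570 / 65379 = -57.44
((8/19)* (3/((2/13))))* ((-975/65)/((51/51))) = -2340/19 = -123.16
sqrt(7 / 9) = sqrt(7) / 3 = 0.88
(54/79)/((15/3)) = 54/395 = 0.14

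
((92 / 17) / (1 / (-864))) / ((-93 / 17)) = 26496 / 31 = 854.71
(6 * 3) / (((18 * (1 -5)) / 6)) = -3 / 2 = -1.50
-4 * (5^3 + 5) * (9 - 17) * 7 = 29120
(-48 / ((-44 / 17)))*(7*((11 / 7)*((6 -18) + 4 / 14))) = -16728 / 7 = -2389.71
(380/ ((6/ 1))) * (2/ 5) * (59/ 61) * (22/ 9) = 98648/ 1647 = 59.90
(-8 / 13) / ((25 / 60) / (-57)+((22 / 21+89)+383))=-38304 / 29443921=-0.00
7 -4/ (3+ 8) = 73/ 11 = 6.64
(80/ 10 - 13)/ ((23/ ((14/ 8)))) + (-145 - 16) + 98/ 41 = -599711/ 3772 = -158.99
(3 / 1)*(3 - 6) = -9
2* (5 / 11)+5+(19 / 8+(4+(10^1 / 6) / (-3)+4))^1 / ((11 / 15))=19.30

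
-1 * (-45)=45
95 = 95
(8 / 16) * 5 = 5 / 2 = 2.50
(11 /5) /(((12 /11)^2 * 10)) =1331 /7200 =0.18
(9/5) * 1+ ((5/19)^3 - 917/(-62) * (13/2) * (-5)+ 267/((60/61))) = -88205849/425258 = -207.42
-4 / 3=-1.33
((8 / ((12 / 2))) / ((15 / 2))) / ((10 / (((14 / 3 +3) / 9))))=92 / 6075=0.02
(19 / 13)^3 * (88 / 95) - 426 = -4647842 / 10985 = -423.11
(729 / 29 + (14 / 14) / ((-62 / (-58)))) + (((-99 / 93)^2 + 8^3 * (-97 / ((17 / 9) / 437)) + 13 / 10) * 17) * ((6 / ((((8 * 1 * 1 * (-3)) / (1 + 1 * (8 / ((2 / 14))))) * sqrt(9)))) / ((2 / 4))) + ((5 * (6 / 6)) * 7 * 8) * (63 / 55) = 11377145245922789 / 6131180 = 1855620817.84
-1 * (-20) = 20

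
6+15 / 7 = 57 / 7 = 8.14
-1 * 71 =-71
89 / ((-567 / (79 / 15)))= -7031 / 8505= -0.83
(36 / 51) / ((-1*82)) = -6 / 697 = -0.01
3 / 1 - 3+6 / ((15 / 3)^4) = 6 / 625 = 0.01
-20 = -20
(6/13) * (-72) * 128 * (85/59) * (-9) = 42301440/767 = 55151.81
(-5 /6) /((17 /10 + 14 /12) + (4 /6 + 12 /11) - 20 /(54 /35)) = 2475 /24766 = 0.10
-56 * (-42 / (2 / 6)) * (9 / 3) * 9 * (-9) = -1714608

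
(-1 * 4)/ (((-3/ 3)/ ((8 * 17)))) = 544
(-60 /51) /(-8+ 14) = -10 /51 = -0.20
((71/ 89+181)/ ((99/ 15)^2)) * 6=25.04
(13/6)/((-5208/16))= -13/1953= -0.01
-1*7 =-7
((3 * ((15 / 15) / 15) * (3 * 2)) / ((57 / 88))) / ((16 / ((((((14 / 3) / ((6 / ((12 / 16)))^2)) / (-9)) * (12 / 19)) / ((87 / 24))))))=-77 / 471105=-0.00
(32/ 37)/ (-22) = -16/ 407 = -0.04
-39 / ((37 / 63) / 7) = -17199 / 37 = -464.84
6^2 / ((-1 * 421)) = -36 / 421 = -0.09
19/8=2.38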